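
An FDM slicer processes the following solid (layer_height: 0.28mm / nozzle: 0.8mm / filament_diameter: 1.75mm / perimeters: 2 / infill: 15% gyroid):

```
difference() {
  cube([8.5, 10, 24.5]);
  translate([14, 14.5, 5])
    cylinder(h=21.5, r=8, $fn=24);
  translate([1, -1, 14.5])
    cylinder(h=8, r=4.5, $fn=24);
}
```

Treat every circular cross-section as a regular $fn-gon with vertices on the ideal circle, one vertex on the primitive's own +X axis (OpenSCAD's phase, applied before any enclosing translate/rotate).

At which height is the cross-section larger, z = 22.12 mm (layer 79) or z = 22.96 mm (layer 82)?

Layer 79 (z = 22.12): the 8.5×10 cube contributes its full rectangle (area 85.00 mm²); the cylinder at (14, 14.5): section is a regular 24-gon, circumradius r=8 (area = (24/2)·8.000²·sin(360°/24) = 198.77 mm²); the r=4.5 cylinder at (1, -1) contributes a regular 24-gon of circumradius 4.5 (area = (24/2)·4.500²·sin(360°/24) = 62.89 mm²); After the difference (first − rest): starting from the 8.5×10 cube (85.00 mm²), the r=8 cylinder at (14, 14.5) partially overlaps it — only the 0.70 mm² overlap (of its 198.77 mm²) is removed, clipping the outline; the r=4.5 cylinder at (1, -1) partially overlaps it — only the 14.72 mm² overlap (of its 62.89 mm²) is removed, clipping the outline — area = 69.57 mm². So its area = 69.57 mm². Layer 82 (z = 22.96): the 8.5×10 cube contributes its full rectangle (area 85.00 mm²); the cylinder at (14, 14.5): section is a regular 24-gon, circumradius r=8 (area = (24/2)·8.000²·sin(360°/24) = 198.77 mm²); the cylinder at (1, -1) is absent (z outside [14.5, 22.5]); Taking the first minus the rest: starting from the 8.5×10 cube (85.00 mm²), the r=8 cylinder at (14, 14.5) partially overlaps it — only the 0.70 mm² overlap (of its 198.77 mm²) is removed, clipping the outline — area = 84.30 mm². So its area = 84.30 mm². Layer 82 is larger (84.30 vs 69.57 mm²).

layer 82 (z = 22.96 mm)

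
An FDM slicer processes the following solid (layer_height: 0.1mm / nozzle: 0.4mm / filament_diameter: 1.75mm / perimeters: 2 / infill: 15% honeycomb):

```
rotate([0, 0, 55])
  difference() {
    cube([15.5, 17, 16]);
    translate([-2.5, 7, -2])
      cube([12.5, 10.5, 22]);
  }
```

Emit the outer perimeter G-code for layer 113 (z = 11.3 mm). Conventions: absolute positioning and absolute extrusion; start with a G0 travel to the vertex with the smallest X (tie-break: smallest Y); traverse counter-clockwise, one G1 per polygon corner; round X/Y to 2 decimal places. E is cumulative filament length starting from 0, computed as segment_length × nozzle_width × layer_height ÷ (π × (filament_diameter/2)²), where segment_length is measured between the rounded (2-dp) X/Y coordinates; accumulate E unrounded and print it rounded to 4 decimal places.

G0 X-8.19 Y17.94 Z11.30
G1 X0.00 Y12.21 E0.1662
G1 X-5.73 Y4.02 E0.3324
G1 X0.00 Y0.00 E0.4489
G1 X8.89 Y12.70 E0.7067
G1 X-5.04 Y22.45 E0.9894
G1 X-8.19 Y17.94 E1.0809

At z = 11.3 mm: the cube is present — its section is the full 15.5×17 rectangle; the cube at (-2.5, 7) (footprint 12.5×10.5) is included at this height; Taking the first minus the rest: starting from the 15.5×17 cube, the 12.5×10.5 cube at (-2.5, 7) partially overlaps it — only the 100.00 mm² overlap (of its 131.25 mm²) is removed, clipping the outline — 1 connected region; (whole slice rotated 55° about Z — lengths, areas and connectivity unchanged). The outline is a single polygon with 6 vertices. Extrusion per mm of travel: 0.4 × 0.1 / (π × 0.875²) = 0.016630. Accumulating E over each segment gives final E = 1.0809.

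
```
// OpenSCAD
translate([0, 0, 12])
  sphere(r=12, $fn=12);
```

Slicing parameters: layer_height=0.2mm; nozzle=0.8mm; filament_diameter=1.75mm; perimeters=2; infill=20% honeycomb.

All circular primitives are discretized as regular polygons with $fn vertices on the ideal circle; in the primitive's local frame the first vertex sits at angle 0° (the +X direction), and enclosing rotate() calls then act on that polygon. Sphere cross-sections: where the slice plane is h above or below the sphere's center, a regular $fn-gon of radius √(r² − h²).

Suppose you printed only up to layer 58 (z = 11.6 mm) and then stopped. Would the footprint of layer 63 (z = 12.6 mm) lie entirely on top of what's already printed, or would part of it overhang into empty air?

entirely on top

Compare the two slices. At z = 11.6: the r=12 sphere contributes a regular 12-gon of circumradius √(12²−0.4²) = 11.993 (area = (12/2)·11.993²·sin(360°/12) = 431.52 mm²). At z = 12.6: the sphere: section is a regular 12-gon, circumradius = √(r²−h²) = √(12²−0.6²) = 11.985 (area = (12/2)·11.985²·sin(360°/12) = 430.92 mm²). Checking containment: the cross-section at z = 12.6 is a subset of the cross-section at z = 11.6.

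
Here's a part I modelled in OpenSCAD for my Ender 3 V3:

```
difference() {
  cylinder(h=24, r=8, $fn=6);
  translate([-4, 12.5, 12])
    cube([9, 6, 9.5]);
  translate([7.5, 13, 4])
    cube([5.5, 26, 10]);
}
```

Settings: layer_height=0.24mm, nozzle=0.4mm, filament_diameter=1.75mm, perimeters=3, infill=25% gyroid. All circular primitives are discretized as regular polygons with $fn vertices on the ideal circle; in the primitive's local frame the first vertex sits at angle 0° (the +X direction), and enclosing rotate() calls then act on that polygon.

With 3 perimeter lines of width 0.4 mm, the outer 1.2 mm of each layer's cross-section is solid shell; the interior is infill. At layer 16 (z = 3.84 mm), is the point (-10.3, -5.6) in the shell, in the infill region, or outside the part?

outside

At z = 3.84 mm: the r=8 cylinder contributes a regular 6-gon of circumradius 8; the cube at (-4, 12.5) is not intersected at this z (z outside [12, 21.5]); the cube at (7.5, 13) is absent (z outside [4, 14]); Taking the first minus the rest: none of the subtracted shapes is present at this height, so the r=8 cylinder is unchanged — 1 connected region. Overall, the cross-section is a single solid region. The nearest boundary edge runs (-8.00, 0.00)→(-4.00, -6.93); distance from the point to it = 4.79 mm. The point is not inside any of the regions above, so it lies outside the cross-section (4.79 mm from the nearest boundary).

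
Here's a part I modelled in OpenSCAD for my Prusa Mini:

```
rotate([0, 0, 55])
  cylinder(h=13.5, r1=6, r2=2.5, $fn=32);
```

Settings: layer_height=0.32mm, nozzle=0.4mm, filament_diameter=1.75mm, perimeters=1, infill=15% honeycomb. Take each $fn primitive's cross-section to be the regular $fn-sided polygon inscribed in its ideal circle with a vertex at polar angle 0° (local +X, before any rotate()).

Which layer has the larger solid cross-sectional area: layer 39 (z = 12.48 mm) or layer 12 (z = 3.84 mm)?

layer 12 (z = 3.84 mm)

Layer 39 (z = 12.48): the cone contributes a regular 32-gon of circumradius 2.764 (interpolated between r1=6 and r2=2.5 at t=0.924) (area = (32/2)·2.764²·sin(360°/32) = 23.85 mm²); (rotated 55° about Z; rotation is an isometry so areas/perimeters/island counts are preserved). So its area = 23.85 mm². Layer 12 (z = 3.84): the cone (r1=6→r2=2.5) has section circumradius 5.004 here — a regular 32-gon (area = (32/2)·5.004²·sin(360°/32) = 78.17 mm²); (rotated 55° about Z; rotation is an isometry so areas/perimeters/island counts are preserved). So its area = 78.17 mm². Layer 12 is larger (78.17 vs 23.85 mm²).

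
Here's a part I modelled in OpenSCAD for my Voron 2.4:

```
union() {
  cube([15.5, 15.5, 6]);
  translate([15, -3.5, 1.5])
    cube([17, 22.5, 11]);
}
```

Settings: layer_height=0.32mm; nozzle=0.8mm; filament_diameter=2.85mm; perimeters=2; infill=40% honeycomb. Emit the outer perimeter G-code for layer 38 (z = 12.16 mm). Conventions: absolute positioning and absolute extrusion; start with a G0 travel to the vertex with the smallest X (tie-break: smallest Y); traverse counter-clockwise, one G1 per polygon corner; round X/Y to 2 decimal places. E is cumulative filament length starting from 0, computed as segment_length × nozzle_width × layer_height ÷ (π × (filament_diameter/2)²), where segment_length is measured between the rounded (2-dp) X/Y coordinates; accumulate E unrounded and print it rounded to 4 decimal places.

G0 X15.00 Y-3.50 Z12.16
G1 X32.00 Y-3.50 E0.6822
G1 X32.00 Y19.00 E1.5851
G1 X15.00 Y19.00 E2.2673
G1 X15.00 Y-3.50 E3.1702

At z = 12.16 mm: the cube does not reach this height (z outside [0, 6]); the 17×22.5 cube at (15, -3.5) contributes its full rectangle; Merging all regions: only the 17×22.5 cube at (15, -3.5) is present, so the union is just that shape — 1 connected region. The outline is a single polygon with 4 vertices. Extrusion per mm of travel: 0.8 × 0.32 / (π × 1.425²) = 0.040129. Accumulating E over each segment gives final E = 3.1702.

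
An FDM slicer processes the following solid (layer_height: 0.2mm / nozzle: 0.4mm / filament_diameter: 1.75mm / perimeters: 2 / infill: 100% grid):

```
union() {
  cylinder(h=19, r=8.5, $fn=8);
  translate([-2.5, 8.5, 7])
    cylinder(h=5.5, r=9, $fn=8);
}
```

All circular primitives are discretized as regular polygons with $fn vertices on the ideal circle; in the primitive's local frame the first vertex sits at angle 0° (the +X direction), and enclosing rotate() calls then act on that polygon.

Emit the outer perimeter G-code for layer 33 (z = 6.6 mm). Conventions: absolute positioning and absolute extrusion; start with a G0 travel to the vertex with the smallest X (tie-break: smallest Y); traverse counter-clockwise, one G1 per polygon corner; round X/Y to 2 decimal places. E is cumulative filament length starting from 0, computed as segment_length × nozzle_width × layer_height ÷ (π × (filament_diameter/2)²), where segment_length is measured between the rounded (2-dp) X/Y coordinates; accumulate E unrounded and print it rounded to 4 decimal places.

At z = 6.6 mm: the r=8.5 cylinder contributes a regular 8-gon of circumradius 8.5; the cylinder at (-2.5, 8.5) is absent (z outside [7, 12.5]); Combining (union): only the r=8.5 cylinder is present, so the union is just that shape — 1 connected region. The outline is a single polygon with 8 vertices. Extrusion per mm of travel: 0.4 × 0.2 / (π × 0.875²) = 0.033260. Accumulating E over each segment gives final E = 1.7310.

G0 X-8.50 Y0.00 Z6.60
G1 X-6.01 Y-6.01 E0.2164
G1 X0.00 Y-8.50 E0.4327
G1 X6.01 Y-6.01 E0.6491
G1 X8.50 Y0.00 E0.8655
G1 X6.01 Y6.01 E1.0819
G1 X0.00 Y8.50 E1.2982
G1 X-6.01 Y6.01 E1.5146
G1 X-8.50 Y0.00 E1.7310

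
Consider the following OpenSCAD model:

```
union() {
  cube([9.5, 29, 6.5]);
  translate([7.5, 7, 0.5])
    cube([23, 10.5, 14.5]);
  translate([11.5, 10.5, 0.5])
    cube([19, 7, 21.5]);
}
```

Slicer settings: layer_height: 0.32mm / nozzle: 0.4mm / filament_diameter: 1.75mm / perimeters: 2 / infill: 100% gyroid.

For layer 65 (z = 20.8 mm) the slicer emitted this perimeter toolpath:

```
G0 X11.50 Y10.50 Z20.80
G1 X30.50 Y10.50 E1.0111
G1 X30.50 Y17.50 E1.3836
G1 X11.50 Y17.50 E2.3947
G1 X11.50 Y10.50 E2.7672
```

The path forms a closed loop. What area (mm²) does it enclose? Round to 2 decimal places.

133.00 mm²

Apply the shoelace formula to the sequence of (X, Y) vertices; enclosed area = 133.00 mm².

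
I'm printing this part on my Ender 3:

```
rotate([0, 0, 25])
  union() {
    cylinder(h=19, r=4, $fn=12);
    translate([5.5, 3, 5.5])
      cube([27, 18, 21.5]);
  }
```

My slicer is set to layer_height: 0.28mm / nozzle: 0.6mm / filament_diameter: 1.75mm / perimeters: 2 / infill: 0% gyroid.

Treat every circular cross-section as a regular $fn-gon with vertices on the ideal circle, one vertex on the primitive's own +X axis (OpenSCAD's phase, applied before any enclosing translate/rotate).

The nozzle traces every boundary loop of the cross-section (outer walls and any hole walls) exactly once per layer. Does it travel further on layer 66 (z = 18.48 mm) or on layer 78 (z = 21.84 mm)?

layer 66 (z = 18.48 mm)

Layer 66 (z = 18.48): the r=4 cylinder contributes a regular 12-gon of circumradius 4 (perimeter = 2·12·4.000·sin(180°/12) = 24.85 mm); the cube at (5.5, 3) (footprint 27×18) is included at this height (perimeter 90.00 mm); Combining (union): the 2 present regions are separate (no shared area or edge), so areas and boundary lengths simply add and each stays a separate island — boundary = 114.85 mm; (whole slice rotated 25° about Z — lengths, areas and connectivity unchanged). So its perimeter = 114.85 mm. Layer 78 (z = 21.84): the cylinder is absent (z outside [0, 19]); the 27×18 cube at (5.5, 3) contributes its full rectangle (perimeter 90.00 mm); Taking the union: only the 27×18 cube at (5.5, 3) is present, so the union is just that shape — boundary = 90.00 mm; (whole slice rotated 25° about Z — lengths, areas and connectivity unchanged). So its perimeter = 90.00 mm. Layer 66 is larger (114.85 vs 90.00 mm).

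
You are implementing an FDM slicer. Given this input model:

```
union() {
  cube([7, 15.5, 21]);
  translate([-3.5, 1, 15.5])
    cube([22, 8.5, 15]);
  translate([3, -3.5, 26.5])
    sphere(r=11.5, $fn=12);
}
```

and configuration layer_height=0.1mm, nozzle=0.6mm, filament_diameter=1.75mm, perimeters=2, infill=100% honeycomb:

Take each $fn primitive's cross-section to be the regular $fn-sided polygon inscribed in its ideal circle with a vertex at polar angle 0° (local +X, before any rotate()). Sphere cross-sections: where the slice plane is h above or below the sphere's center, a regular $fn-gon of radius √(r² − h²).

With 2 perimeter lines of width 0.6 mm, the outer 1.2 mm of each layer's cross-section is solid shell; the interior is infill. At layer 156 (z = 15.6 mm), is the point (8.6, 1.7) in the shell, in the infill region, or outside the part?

At z = 15.6 mm: the 7×15.5 cube contributes its full rectangle; the cube at (-3.5, 1) is present — its section is the full 22×8.5 rectangle; the r=11.5 sphere at (3, -3.5) slices to a regular 12-gon of circumradius 3.666 (√(r²−h²) with h=10.9 from center); Combining (union): the regions partially overlap (shared area 59.60 mm²), so overlapping operands fuse into one piece — 1 connected region. Overall, the cross-section is a single solid region. The nearest boundary edge runs (18.50, 1.00)→(7.00, 1.00); distance from the point to it = 0.70 mm. The point is inside the cross-section, 0.70 mm from the nearest boundary — within the 1.2 mm shell band (2 × 0.6).

shell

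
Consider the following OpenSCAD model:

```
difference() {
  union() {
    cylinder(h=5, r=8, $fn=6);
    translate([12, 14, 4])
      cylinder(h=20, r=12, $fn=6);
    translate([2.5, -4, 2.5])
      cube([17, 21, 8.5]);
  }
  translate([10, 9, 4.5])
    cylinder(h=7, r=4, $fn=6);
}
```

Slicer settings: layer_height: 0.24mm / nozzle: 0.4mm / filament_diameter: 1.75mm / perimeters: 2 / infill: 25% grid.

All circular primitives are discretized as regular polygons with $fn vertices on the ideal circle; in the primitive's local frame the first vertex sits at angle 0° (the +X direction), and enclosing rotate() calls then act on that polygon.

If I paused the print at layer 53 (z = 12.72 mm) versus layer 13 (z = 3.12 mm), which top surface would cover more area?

Layer 53 (z = 12.72): the cylinder is not intersected at this z (z outside [0, 5]); the cylinder at (12, 14): section is a regular 6-gon, circumradius r=12 (area = (6/2)·12.000²·sin(360°/6) = 374.12 mm²); the cube at (2.5, -4) is absent (z outside [2.5, 11]); Combining (union): only the r=12 cylinder at (12, 14) is present, so the union is just that shape — area = 374.12 mm²; the cylinder at (10, 9) does not reach this height (z outside [4.5, 11.5]); Subtracting the remaining from the first: none of the subtracted shapes is present at this height, so that combined region is unchanged — area = 374.12 mm². So its area = 374.12 mm². Layer 13 (z = 3.12): the r=8 cylinder gives a regular 6-gon of circumradius 8 (constant along its height) (area = (6/2)·8.000²·sin(360°/6) = 166.28 mm²); the cylinder at (12, 14) does not reach this height (z outside [4, 24]); the cube at (2.5, -4) (footprint 17×21) is included at this height (area 357.00 mm²); Taking the union: the regions partially overlap — summed areas 523.28 mm² minus the doubly-counted overlap 41.63 mm² gives 481.65 mm² — area = 481.65 mm²; the cylinder at (10, 9) is absent (z outside [4.5, 11.5]); Taking the first minus the rest: none of the subtracted shapes is present at this height, so that combined region is unchanged — area = 481.65 mm². So its area = 481.65 mm². Layer 13 is larger (481.65 vs 374.12 mm²).

layer 13 (z = 3.12 mm)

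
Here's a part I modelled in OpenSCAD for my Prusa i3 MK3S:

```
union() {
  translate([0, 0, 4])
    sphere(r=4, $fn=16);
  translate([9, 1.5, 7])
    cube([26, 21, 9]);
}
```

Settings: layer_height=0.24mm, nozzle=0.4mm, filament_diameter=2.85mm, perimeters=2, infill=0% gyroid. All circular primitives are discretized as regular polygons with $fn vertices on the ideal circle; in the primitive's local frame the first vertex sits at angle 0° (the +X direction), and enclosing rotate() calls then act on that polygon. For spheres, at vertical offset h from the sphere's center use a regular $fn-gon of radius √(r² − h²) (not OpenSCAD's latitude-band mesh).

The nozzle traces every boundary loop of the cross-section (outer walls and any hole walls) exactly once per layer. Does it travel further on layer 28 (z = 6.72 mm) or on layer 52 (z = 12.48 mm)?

layer 52 (z = 12.48 mm)

Layer 28 (z = 6.72): the sphere: section is a regular 16-gon, circumradius = √(r²−h²) = √(4²−2.72²) = 2.933 (perimeter = 2·16·2.933·sin(180°/16) = 18.31 mm); the cube at (9, 1.5) is absent (z outside [7, 16]); Combining (union): only the r=4 sphere is present, so the union is just that shape — boundary = 18.31 mm. So its perimeter = 18.31 mm. Layer 52 (z = 12.48): the sphere does not reach this height (|z−center|=8.480 > r=4); the 26×21 cube at (9, 1.5) contributes its full rectangle (perimeter 94.00 mm); Taking the union: only the 26×21 cube at (9, 1.5) is present, so the union is just that shape — boundary = 94.00 mm. So its perimeter = 94.00 mm. Layer 52 is larger (94.00 vs 18.31 mm).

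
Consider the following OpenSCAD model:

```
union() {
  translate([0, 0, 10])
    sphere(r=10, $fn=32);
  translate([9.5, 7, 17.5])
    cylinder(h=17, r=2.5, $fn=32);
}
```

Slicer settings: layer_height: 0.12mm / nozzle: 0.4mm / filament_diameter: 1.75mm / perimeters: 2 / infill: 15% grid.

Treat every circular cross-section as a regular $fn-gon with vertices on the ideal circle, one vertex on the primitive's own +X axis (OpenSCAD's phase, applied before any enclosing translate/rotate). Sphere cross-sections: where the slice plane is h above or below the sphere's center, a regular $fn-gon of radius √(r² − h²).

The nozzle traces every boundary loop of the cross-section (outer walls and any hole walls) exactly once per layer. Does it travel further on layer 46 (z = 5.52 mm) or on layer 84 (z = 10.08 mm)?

layer 84 (z = 10.08 mm)

Layer 46 (z = 5.52): the r=10 sphere contributes a regular 32-gon of circumradius √(10²−4.48²) = 8.940 (perimeter = 2·32·8.940·sin(180°/32) = 56.08 mm); the cylinder at (9.5, 7) does not reach this height (z outside [17.5, 34.5]); Merging all regions: only the r=10 sphere is present, so the union is just that shape — boundary = 56.08 mm. So its perimeter = 56.08 mm. Layer 84 (z = 10.08): the sphere: section is a regular 32-gon, circumradius = √(r²−h²) = √(10²−0.08²) = 10.000 (perimeter = 2·32·10.000·sin(180°/32) = 62.73 mm); the cylinder at (9.5, 7) does not reach this height (z outside [17.5, 34.5]); Taking the union: only the r=10 sphere is present, so the union is just that shape — boundary = 62.73 mm. So its perimeter = 62.73 mm. Layer 84 is larger (62.73 vs 56.08 mm).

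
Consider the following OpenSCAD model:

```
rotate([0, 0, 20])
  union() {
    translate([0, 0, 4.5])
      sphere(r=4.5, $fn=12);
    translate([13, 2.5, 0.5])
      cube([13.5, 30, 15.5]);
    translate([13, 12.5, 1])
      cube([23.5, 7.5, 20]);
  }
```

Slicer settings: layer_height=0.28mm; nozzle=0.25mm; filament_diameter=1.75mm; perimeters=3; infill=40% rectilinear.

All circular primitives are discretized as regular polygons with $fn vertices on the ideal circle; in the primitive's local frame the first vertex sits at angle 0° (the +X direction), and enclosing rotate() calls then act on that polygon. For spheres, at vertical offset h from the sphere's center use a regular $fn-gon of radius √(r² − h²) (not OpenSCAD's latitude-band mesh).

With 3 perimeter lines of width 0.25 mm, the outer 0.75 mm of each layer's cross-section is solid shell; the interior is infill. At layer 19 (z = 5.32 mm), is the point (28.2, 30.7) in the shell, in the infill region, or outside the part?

At z = 5.32 mm: the sphere: section is a regular 12-gon, circumradius = √(r²−h²) = √(4.5²−0.82²) = 4.425; the cube at (13, 2.5) (footprint 13.5×30) is included at this height; the cube at (13, 12.5) is present — its section is the full 23.5×7.5 rectangle; Combining (union): the regions partially overlap (shared area 101.25 mm²), so overlapping operands fuse into one piece — 2 connected regions; (rotated 20° about Z; rotation is an isometry so areas/perimeters/island counts are preserved). Overall, the cross-section has 2 separate islands. Undo the 20° rotation: the query point maps to (36.999, 19.204) in the un-rotated model frame. The nearest boundary edge runs (36.50, 20.00)→(36.50, 12.50); distance from the point to it = 0.50 mm. The point is not inside any of the regions above, so it lies outside the cross-section (0.50 mm from the nearest boundary).

outside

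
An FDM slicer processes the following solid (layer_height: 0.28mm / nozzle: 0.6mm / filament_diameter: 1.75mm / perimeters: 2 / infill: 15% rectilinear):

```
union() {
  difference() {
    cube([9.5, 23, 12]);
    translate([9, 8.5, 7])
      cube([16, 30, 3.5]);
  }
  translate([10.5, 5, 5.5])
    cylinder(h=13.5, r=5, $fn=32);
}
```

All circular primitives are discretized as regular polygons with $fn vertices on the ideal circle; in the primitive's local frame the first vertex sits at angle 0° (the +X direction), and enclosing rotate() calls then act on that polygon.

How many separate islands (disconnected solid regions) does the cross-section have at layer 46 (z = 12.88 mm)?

At z = 12.88 mm: the cube is not intersected at this z (z outside [0, 12]); the cube at (9, 8.5) does not reach this height (z outside [7, 10.5]); Subtracting the remaining from the first: the first operand is absent here, so nothing remains; the r=5 cylinder at (10.5, 5) contributes a regular 32-gon of circumradius 5; Taking the union: only the r=5 cylinder at (10.5, 5) is present, so the union is just that shape — 1 connected region. Overall, the cross-section is a single solid region. Island count = 1.

1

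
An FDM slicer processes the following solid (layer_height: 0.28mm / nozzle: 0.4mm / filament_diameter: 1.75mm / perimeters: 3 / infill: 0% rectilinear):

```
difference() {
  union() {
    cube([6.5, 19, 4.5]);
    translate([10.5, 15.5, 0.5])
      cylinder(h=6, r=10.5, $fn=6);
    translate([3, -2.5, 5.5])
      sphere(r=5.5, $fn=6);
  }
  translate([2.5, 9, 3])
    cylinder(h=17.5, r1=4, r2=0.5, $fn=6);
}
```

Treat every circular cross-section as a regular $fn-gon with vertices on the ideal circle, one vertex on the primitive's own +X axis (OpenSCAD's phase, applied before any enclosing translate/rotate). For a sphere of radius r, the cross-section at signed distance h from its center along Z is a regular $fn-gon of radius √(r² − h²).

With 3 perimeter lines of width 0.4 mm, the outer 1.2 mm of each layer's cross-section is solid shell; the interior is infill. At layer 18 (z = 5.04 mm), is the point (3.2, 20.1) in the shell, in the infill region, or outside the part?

At z = 5.04 mm: the cube is not intersected at this z (z outside [0, 4.5]); the cylinder at (10.5, 15.5): section is a regular 6-gon, circumradius r=10.5; the r=5.5 sphere at (3, -2.5) contributes a regular 6-gon of circumradius √(5.5²−0.46²) = 5.481; Merging all regions: the 2 present regions are separate (no shared area or edge), so areas and boundary lengths simply add and each stays a separate island — 2 connected regions; the cone at (2.5, 9) (r1=4→r2=0.5) has section circumradius 3.592 here — a regular 6-gon; Subtracting the remaining from the first: starting from the result so far, the cone at (2.5, 9) partially overlaps it — only the 9.65 mm² overlap (of its 33.52 mm²) is removed, clipping the outline — 2 connected regions. Overall, the cross-section has 2 separate islands. The nearest boundary edge runs (0.00, 15.50)→(5.25, 24.59); distance from the point to it = 0.47 mm. (Shell/infill is judged within the island containing the point — the largest one.) The point is inside the cross-section, 0.47 mm from the nearest boundary — within the 1.2 mm shell band (3 × 0.4).

shell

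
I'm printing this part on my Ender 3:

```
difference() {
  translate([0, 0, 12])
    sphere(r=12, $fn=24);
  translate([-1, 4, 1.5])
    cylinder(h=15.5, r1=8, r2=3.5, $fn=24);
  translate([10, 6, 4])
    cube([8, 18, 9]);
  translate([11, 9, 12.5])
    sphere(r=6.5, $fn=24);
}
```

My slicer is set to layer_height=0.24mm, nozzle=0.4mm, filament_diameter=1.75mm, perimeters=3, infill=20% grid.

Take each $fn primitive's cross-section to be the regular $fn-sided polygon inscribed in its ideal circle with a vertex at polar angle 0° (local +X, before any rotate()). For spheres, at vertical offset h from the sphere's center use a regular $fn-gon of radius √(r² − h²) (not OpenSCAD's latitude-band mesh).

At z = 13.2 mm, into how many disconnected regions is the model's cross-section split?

At z = 13.2 mm: the r=12 sphere contributes a regular 24-gon of circumradius √(12²−1.2²) = 11.940; the cone at (-1, 4) (r1=8→r2=3.5) has section circumradius 4.603 here — a regular 24-gon; the cube at (10, 6) does not reach this height (z outside [4, 13]); the r=6.5 sphere at (11, 9) slices to a regular 24-gon of circumradius 6.462 (√(r²−h²) with h=0.7 from center); Subtracting the remaining from the first: starting from the r=12 sphere, the cone at (-1, 4) lies wholly inside it (removes its full 65.81 mm² and its 28.84 mm outline becomes a hole wall); the r=6.5 sphere at (11, 9) partially overlaps it — only the 30.21 mm² overlap (of its 129.70 mm²) is removed, clipping the outline — 1 connected region with 1 hole. The result has 1 disconnected region.

1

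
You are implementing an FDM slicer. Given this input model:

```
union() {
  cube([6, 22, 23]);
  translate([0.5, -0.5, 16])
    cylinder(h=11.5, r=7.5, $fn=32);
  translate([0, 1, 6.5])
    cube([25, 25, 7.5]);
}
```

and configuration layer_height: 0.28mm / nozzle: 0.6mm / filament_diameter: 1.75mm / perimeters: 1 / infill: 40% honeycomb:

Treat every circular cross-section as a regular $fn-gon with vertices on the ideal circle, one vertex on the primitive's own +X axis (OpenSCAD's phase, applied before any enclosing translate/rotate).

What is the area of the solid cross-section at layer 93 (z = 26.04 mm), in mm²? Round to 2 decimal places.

At z = 26.04 mm: the cube is not intersected at this z (z outside [0, 23]); the r=7.5 cylinder at (0.5, -0.5) contributes a regular 32-gon of circumradius 7.5 (area = (32/2)·7.500²·sin(360°/32) = 175.58 mm²); the cube at (0, 1) does not reach this height (z outside [6.5, 14]); Taking the union: only the r=7.5 cylinder at (0.5, -0.5) is present, so the union is just that shape — area = 175.58 mm². Overall, the cross-section is a single solid region. Net area = 175.58 mm².

175.58 mm²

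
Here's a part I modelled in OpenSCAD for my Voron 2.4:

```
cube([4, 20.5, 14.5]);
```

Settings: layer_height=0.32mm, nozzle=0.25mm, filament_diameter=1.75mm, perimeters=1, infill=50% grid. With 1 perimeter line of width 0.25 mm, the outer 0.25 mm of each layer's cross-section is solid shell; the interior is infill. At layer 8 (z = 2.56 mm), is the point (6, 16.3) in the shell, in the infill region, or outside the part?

At z = 2.56 mm: the cube is present — its section is the full 4×20.5 rectangle. Overall, the cross-section is a single solid region. The nearest boundary edge runs (4.00, 0.00)→(4.00, 20.50); distance from the point to it = 2.00 mm. The point is not inside any of the regions above, so it lies outside the cross-section (2.00 mm from the nearest boundary).

outside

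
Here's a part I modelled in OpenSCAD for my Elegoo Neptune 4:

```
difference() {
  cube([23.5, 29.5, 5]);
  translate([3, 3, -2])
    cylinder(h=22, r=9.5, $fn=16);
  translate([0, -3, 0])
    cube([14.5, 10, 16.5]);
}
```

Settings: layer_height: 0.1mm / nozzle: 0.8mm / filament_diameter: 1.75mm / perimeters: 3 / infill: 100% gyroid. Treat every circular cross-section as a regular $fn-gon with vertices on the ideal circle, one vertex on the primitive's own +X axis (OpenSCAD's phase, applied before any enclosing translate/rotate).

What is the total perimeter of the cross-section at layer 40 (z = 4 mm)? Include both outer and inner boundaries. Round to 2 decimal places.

103.30 mm

At z = 4 mm: the cube is present — its section is the full 23.5×29.5 rectangle (perimeter 106.00 mm); the cylinder at (3, 3): section is a regular 16-gon, circumradius r=9.5 (perimeter = 2·16·9.500·sin(180°/16) = 59.31 mm); the cube at (0, -3) (footprint 14.5×10) is included at this height (perimeter 49.00 mm); Taking the first minus the rest: starting from the 23.5×29.5 cube, the r=9.5 cylinder at (3, 3) partially overlaps it — only the 133.28 mm² overlap (of its 276.30 mm²) is removed, clipping the outline; the 14.5×10 cube at (0, -3) partially overlaps it — only the 16.52 mm² overlap (of its 145.00 mm²) is removed, clipping the outline — boundary = 103.30 mm. Overall, the cross-section is a single solid region. Total boundary length (outer) = 103.30 mm.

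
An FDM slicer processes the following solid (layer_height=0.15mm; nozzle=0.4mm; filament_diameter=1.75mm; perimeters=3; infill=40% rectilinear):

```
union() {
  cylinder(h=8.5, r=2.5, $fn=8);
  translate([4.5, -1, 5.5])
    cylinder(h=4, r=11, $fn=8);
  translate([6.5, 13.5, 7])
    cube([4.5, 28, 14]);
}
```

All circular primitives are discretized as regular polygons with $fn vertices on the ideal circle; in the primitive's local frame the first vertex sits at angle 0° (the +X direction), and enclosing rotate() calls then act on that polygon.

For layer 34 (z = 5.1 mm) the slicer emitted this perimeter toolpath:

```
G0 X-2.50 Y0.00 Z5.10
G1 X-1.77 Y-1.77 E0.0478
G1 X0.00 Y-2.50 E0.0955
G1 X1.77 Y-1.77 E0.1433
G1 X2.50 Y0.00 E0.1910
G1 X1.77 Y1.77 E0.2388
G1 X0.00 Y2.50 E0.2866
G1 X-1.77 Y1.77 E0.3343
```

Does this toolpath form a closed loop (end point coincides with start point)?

no

Start point (G0): (-2.50, 0.00). End point (last G1): the path does not return to the start — open.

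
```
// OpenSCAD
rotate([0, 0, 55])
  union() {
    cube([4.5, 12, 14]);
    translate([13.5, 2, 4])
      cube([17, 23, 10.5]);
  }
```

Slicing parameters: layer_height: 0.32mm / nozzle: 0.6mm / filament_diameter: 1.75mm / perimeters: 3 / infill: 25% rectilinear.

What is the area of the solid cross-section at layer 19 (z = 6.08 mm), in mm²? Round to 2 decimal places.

At z = 6.08 mm: the 4.5×12 cube contributes its full rectangle (area 54.00 mm²); the 17×23 cube at (13.5, 2) contributes its full rectangle (area 391.00 mm²); Merging all regions: the 2 present regions are separate (no shared area or edge), so areas and boundary lengths simply add and each stays a separate island — area = 445.00 mm²; (rotated 55° about Z; rotation is an isometry so areas/perimeters/island counts are preserved). Overall, the cross-section has 2 separate islands. Net area = 445.00 mm².

445.00 mm²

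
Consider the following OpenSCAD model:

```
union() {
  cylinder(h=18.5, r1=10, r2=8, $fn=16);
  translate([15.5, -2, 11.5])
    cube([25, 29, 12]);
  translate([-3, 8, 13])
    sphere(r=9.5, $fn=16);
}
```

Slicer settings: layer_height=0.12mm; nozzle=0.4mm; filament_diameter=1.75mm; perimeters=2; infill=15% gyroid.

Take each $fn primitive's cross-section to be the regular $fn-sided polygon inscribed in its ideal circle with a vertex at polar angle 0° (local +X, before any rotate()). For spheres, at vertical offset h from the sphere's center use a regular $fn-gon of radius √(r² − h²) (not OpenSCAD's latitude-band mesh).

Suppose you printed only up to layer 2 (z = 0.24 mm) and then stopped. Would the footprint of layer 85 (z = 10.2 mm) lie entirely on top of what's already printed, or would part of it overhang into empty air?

part overhangs

Compare the two slices. At z = 0.24: the cone (r1=10→r2=8) has section circumradius 9.974 here — a regular 16-gon (area = (16/2)·9.974²·sin(360°/16) = 304.56 mm²); the cube at (15.5, -2) is absent (z outside [11.5, 23.5]); the sphere at (-3, 8) is not intersected at this z (|z−center|=12.760 > r=9.5); Merging all regions: only the cone is present, so the union is just that shape — area = 304.56 mm². At z = 10.2: the cone: at t=0.551 of its height the radius interpolates to r₁+(r₂−r₁)t = 8.897, giving a regular 16-gon of that circumradius (area = (16/2)·8.897²·sin(360°/16) = 242.35 mm²); the cube at (15.5, -2) does not reach this height (z outside [11.5, 23.5]); the r=9.5 sphere at (-3, 8) slices to a regular 16-gon of circumradius 9.078 (√(r²−h²) with h=2.8 from center) (area = (16/2)·9.078²·sin(360°/16) = 252.30 mm²); Taking the union: the regions partially overlap — summed areas 494.65 mm² minus the doubly-counted overlap 101.63 mm² gives 393.01 mm² — area = 393.01 mm². Checking containment: at z = 10.2 the cross-section extends beyond the z = 0.24 cross-section by about 129.82 mm².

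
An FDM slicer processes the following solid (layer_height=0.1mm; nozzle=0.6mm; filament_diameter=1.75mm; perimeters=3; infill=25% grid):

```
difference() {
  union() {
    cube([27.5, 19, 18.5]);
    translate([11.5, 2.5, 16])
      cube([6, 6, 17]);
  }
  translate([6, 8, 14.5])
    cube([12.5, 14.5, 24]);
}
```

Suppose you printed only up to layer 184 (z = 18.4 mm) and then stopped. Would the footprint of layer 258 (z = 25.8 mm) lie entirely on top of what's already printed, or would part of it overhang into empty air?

Compare the two slices. At z = 18.4: the 27.5×19 cube contributes its full rectangle (area 522.50 mm²); the 6×6 cube at (11.5, 2.5) contributes its full rectangle (area 36.00 mm²); Combining (union): the 6×6 cube at (11.5, 2.5) lies entirely inside the 27.5×19 cube, so the union is just the 27.5×19 cube — area = 522.50 mm²; the cube at (6, 8) (footprint 12.5×14.5) is included at this height (area 181.25 mm²); After the difference (first − rest): starting from that combined region (522.50 mm²), the 12.5×14.5 cube at (6, 8) partially overlaps it — only the 137.50 mm² overlap (of its 181.25 mm²) is removed, clipping the outline — area = 385.00 mm². At z = 25.8: the cube does not reach this height (z outside [0, 18.5]); the cube at (11.5, 2.5) (footprint 6×6) is included at this height (area 36.00 mm²); Merging all regions: only the 6×6 cube at (11.5, 2.5) is present, so the union is just that shape — area = 36.00 mm²; the cube at (6, 8) is present — its section is the full 12.5×14.5 rectangle (area 181.25 mm²); Taking the first minus the rest: starting from the result so far (36.00 mm²), the 12.5×14.5 cube at (6, 8) partially overlaps it — only the 3.00 mm² overlap (of its 181.25 mm²) is removed, clipping the outline — area = 33.00 mm². Checking containment: the cross-section at z = 25.8 is a subset of the cross-section at z = 18.4.

entirely on top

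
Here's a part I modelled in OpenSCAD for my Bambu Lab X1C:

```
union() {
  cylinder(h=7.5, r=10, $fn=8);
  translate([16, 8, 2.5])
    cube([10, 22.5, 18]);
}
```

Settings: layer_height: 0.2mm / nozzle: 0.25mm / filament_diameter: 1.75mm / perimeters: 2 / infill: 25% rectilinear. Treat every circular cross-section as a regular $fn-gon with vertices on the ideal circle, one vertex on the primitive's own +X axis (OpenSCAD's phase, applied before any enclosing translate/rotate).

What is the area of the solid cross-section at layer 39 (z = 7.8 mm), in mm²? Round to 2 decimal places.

At z = 7.8 mm: the cylinder is absent (z outside [0, 7.5]); the cube at (16, 8) (footprint 10×22.5) is included at this height (area 225.00 mm²); Taking the union: only the 10×22.5 cube at (16, 8) is present, so the union is just that shape — area = 225.00 mm². Overall, the cross-section is a single solid region. Net area = 225.00 mm².

225.00 mm²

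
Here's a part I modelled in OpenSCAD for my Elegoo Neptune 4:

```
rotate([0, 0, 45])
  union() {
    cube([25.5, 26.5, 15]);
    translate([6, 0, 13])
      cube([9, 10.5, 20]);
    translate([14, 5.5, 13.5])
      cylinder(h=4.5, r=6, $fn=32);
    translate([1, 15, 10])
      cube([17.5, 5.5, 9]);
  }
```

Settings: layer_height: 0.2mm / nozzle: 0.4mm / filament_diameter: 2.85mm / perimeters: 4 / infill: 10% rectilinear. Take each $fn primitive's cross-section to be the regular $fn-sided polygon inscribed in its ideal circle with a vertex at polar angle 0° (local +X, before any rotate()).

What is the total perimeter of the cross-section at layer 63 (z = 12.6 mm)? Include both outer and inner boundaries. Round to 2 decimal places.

At z = 12.6 mm: the cube (footprint 25.5×26.5) is included at this height (perimeter 104.00 mm); the cube at (6, 0) is not intersected at this z (z outside [13, 33]); the cylinder at (14, 5.5) is absent (z outside [13.5, 18]); the cube at (1, 15) is present — its section is the full 17.5×5.5 rectangle (perimeter 46.00 mm); Combining (union): the 17.5×5.5 cube at (1, 15) lies entirely inside the 25.5×26.5 cube, so the union is just the 25.5×26.5 cube — boundary = 104.00 mm; (whole slice rotated 45° about Z — lengths, areas and connectivity unchanged). Overall, the cross-section is a single solid region. Total boundary length (outer) = 104.00 mm.

104.00 mm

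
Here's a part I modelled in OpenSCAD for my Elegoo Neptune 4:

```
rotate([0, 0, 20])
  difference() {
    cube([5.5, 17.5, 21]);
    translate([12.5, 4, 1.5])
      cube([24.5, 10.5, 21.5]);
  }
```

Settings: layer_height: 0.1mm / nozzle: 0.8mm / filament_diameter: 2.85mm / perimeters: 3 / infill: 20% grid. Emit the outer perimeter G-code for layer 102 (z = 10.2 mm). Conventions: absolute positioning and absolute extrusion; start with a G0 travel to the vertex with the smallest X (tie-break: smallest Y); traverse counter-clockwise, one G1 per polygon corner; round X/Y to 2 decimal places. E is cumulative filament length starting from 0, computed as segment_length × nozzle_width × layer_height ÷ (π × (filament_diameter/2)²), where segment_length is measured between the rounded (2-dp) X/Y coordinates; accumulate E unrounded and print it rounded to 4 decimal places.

At z = 10.2 mm: the cube is present — its section is the full 5.5×17.5 rectangle; the 24.5×10.5 cube at (12.5, 4) contributes its full rectangle; After the difference (first − rest): starting from the 5.5×17.5 cube, the 24.5×10.5 cube at (12.5, 4) misses the remaining region (no effect) — 1 connected region; (rotated 20° about Z; rotation is an isometry so areas/perimeters/island counts are preserved). The outline is a single polygon with 4 vertices. Extrusion per mm of travel: 0.8 × 0.1 / (π × 1.425²) = 0.012540. Accumulating E over each segment gives final E = 0.5770.

G0 X-5.99 Y16.44 Z10.20
G1 X0.00 Y0.00 E0.2194
G1 X5.17 Y1.88 E0.2884
G1 X-0.82 Y18.33 E0.5079
G1 X-5.99 Y16.44 E0.5770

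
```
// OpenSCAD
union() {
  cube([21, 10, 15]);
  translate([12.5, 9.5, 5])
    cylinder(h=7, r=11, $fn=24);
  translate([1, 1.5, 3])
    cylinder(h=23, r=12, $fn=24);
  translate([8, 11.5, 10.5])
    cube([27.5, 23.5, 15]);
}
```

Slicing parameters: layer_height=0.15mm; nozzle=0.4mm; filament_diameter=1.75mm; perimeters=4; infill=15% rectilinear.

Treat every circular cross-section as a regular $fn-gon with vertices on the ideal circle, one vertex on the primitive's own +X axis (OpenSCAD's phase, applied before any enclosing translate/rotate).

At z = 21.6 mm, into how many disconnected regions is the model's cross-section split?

2

At z = 21.6 mm: the cube does not reach this height (z outside [0, 15]); the cylinder at (12.5, 9.5) does not reach this height (z outside [5, 12]); the r=12 cylinder at (1, 1.5) gives a regular 24-gon of circumradius 12 (constant along its height); the cube at (8, 11.5) is present — its section is the full 27.5×23.5 rectangle; Merging all regions: the 2 present regions are separate (no shared area or edge), so areas and boundary lengths simply add and each stays a separate island — 2 connected regions. The result has 2 disconnected regions.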